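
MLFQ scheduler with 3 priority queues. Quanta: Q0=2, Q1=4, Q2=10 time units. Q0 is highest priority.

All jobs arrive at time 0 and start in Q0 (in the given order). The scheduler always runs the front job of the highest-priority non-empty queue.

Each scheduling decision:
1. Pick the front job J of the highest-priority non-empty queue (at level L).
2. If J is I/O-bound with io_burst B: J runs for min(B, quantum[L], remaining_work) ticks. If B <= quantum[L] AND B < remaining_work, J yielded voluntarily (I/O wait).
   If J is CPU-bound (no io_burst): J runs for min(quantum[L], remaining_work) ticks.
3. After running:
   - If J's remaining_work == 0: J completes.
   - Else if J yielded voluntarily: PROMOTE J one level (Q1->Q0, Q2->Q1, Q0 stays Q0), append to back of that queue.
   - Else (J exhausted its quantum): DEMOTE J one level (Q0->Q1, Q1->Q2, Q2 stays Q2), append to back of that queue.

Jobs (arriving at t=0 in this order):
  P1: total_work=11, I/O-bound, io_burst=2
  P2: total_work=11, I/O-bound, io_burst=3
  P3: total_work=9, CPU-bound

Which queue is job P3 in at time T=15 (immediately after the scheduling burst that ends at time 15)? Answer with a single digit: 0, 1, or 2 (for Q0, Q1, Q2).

t=0-2: P1@Q0 runs 2, rem=9, I/O yield, promote→Q0. Q0=[P2,P3,P1] Q1=[] Q2=[]
t=2-4: P2@Q0 runs 2, rem=9, quantum used, demote→Q1. Q0=[P3,P1] Q1=[P2] Q2=[]
t=4-6: P3@Q0 runs 2, rem=7, quantum used, demote→Q1. Q0=[P1] Q1=[P2,P3] Q2=[]
t=6-8: P1@Q0 runs 2, rem=7, I/O yield, promote→Q0. Q0=[P1] Q1=[P2,P3] Q2=[]
t=8-10: P1@Q0 runs 2, rem=5, I/O yield, promote→Q0. Q0=[P1] Q1=[P2,P3] Q2=[]
t=10-12: P1@Q0 runs 2, rem=3, I/O yield, promote→Q0. Q0=[P1] Q1=[P2,P3] Q2=[]
t=12-14: P1@Q0 runs 2, rem=1, I/O yield, promote→Q0. Q0=[P1] Q1=[P2,P3] Q2=[]
t=14-15: P1@Q0 runs 1, rem=0, completes. Q0=[] Q1=[P2,P3] Q2=[]
t=15-18: P2@Q1 runs 3, rem=6, I/O yield, promote→Q0. Q0=[P2] Q1=[P3] Q2=[]
t=18-20: P2@Q0 runs 2, rem=4, quantum used, demote→Q1. Q0=[] Q1=[P3,P2] Q2=[]
t=20-24: P3@Q1 runs 4, rem=3, quantum used, demote→Q2. Q0=[] Q1=[P2] Q2=[P3]
t=24-27: P2@Q1 runs 3, rem=1, I/O yield, promote→Q0. Q0=[P2] Q1=[] Q2=[P3]
t=27-28: P2@Q0 runs 1, rem=0, completes. Q0=[] Q1=[] Q2=[P3]
t=28-31: P3@Q2 runs 3, rem=0, completes. Q0=[] Q1=[] Q2=[]

Answer: 1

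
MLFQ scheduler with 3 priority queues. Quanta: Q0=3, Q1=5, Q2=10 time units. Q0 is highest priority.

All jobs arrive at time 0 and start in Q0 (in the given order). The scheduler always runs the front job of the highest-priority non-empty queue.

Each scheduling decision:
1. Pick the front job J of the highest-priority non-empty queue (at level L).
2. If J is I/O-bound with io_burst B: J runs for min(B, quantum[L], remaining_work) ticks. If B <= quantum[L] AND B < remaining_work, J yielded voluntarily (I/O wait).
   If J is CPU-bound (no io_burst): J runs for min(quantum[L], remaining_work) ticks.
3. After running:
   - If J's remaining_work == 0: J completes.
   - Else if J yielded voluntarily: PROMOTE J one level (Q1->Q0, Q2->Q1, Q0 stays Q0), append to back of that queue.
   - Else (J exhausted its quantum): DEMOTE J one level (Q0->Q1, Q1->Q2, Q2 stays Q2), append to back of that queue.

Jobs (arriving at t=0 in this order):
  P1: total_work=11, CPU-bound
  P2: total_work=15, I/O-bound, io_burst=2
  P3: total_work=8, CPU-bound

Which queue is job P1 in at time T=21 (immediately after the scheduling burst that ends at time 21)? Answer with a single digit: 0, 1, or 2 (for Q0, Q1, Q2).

t=0-3: P1@Q0 runs 3, rem=8, quantum used, demote→Q1. Q0=[P2,P3] Q1=[P1] Q2=[]
t=3-5: P2@Q0 runs 2, rem=13, I/O yield, promote→Q0. Q0=[P3,P2] Q1=[P1] Q2=[]
t=5-8: P3@Q0 runs 3, rem=5, quantum used, demote→Q1. Q0=[P2] Q1=[P1,P3] Q2=[]
t=8-10: P2@Q0 runs 2, rem=11, I/O yield, promote→Q0. Q0=[P2] Q1=[P1,P3] Q2=[]
t=10-12: P2@Q0 runs 2, rem=9, I/O yield, promote→Q0. Q0=[P2] Q1=[P1,P3] Q2=[]
t=12-14: P2@Q0 runs 2, rem=7, I/O yield, promote→Q0. Q0=[P2] Q1=[P1,P3] Q2=[]
t=14-16: P2@Q0 runs 2, rem=5, I/O yield, promote→Q0. Q0=[P2] Q1=[P1,P3] Q2=[]
t=16-18: P2@Q0 runs 2, rem=3, I/O yield, promote→Q0. Q0=[P2] Q1=[P1,P3] Q2=[]
t=18-20: P2@Q0 runs 2, rem=1, I/O yield, promote→Q0. Q0=[P2] Q1=[P1,P3] Q2=[]
t=20-21: P2@Q0 runs 1, rem=0, completes. Q0=[] Q1=[P1,P3] Q2=[]
t=21-26: P1@Q1 runs 5, rem=3, quantum used, demote→Q2. Q0=[] Q1=[P3] Q2=[P1]
t=26-31: P3@Q1 runs 5, rem=0, completes. Q0=[] Q1=[] Q2=[P1]
t=31-34: P1@Q2 runs 3, rem=0, completes. Q0=[] Q1=[] Q2=[]

Answer: 1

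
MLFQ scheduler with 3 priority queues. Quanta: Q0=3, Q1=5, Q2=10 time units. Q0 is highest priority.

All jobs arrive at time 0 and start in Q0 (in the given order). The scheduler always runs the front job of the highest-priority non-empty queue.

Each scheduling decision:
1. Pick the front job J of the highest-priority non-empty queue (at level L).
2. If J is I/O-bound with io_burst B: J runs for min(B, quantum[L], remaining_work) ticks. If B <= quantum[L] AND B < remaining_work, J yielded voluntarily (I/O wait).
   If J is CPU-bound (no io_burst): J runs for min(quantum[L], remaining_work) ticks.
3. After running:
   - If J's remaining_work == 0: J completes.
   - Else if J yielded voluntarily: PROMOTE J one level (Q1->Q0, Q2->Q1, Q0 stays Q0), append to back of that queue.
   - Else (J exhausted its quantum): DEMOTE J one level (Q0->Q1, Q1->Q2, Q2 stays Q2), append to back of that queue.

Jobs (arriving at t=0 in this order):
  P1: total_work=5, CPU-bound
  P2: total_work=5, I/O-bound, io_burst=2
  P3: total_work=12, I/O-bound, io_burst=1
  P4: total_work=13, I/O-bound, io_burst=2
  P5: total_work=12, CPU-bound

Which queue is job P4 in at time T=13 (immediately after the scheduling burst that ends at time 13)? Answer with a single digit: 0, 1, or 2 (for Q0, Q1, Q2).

Answer: 0

Derivation:
t=0-3: P1@Q0 runs 3, rem=2, quantum used, demote→Q1. Q0=[P2,P3,P4,P5] Q1=[P1] Q2=[]
t=3-5: P2@Q0 runs 2, rem=3, I/O yield, promote→Q0. Q0=[P3,P4,P5,P2] Q1=[P1] Q2=[]
t=5-6: P3@Q0 runs 1, rem=11, I/O yield, promote→Q0. Q0=[P4,P5,P2,P3] Q1=[P1] Q2=[]
t=6-8: P4@Q0 runs 2, rem=11, I/O yield, promote→Q0. Q0=[P5,P2,P3,P4] Q1=[P1] Q2=[]
t=8-11: P5@Q0 runs 3, rem=9, quantum used, demote→Q1. Q0=[P2,P3,P4] Q1=[P1,P5] Q2=[]
t=11-13: P2@Q0 runs 2, rem=1, I/O yield, promote→Q0. Q0=[P3,P4,P2] Q1=[P1,P5] Q2=[]
t=13-14: P3@Q0 runs 1, rem=10, I/O yield, promote→Q0. Q0=[P4,P2,P3] Q1=[P1,P5] Q2=[]
t=14-16: P4@Q0 runs 2, rem=9, I/O yield, promote→Q0. Q0=[P2,P3,P4] Q1=[P1,P5] Q2=[]
t=16-17: P2@Q0 runs 1, rem=0, completes. Q0=[P3,P4] Q1=[P1,P5] Q2=[]
t=17-18: P3@Q0 runs 1, rem=9, I/O yield, promote→Q0. Q0=[P4,P3] Q1=[P1,P5] Q2=[]
t=18-20: P4@Q0 runs 2, rem=7, I/O yield, promote→Q0. Q0=[P3,P4] Q1=[P1,P5] Q2=[]
t=20-21: P3@Q0 runs 1, rem=8, I/O yield, promote→Q0. Q0=[P4,P3] Q1=[P1,P5] Q2=[]
t=21-23: P4@Q0 runs 2, rem=5, I/O yield, promote→Q0. Q0=[P3,P4] Q1=[P1,P5] Q2=[]
t=23-24: P3@Q0 runs 1, rem=7, I/O yield, promote→Q0. Q0=[P4,P3] Q1=[P1,P5] Q2=[]
t=24-26: P4@Q0 runs 2, rem=3, I/O yield, promote→Q0. Q0=[P3,P4] Q1=[P1,P5] Q2=[]
t=26-27: P3@Q0 runs 1, rem=6, I/O yield, promote→Q0. Q0=[P4,P3] Q1=[P1,P5] Q2=[]
t=27-29: P4@Q0 runs 2, rem=1, I/O yield, promote→Q0. Q0=[P3,P4] Q1=[P1,P5] Q2=[]
t=29-30: P3@Q0 runs 1, rem=5, I/O yield, promote→Q0. Q0=[P4,P3] Q1=[P1,P5] Q2=[]
t=30-31: P4@Q0 runs 1, rem=0, completes. Q0=[P3] Q1=[P1,P5] Q2=[]
t=31-32: P3@Q0 runs 1, rem=4, I/O yield, promote→Q0. Q0=[P3] Q1=[P1,P5] Q2=[]
t=32-33: P3@Q0 runs 1, rem=3, I/O yield, promote→Q0. Q0=[P3] Q1=[P1,P5] Q2=[]
t=33-34: P3@Q0 runs 1, rem=2, I/O yield, promote→Q0. Q0=[P3] Q1=[P1,P5] Q2=[]
t=34-35: P3@Q0 runs 1, rem=1, I/O yield, promote→Q0. Q0=[P3] Q1=[P1,P5] Q2=[]
t=35-36: P3@Q0 runs 1, rem=0, completes. Q0=[] Q1=[P1,P5] Q2=[]
t=36-38: P1@Q1 runs 2, rem=0, completes. Q0=[] Q1=[P5] Q2=[]
t=38-43: P5@Q1 runs 5, rem=4, quantum used, demote→Q2. Q0=[] Q1=[] Q2=[P5]
t=43-47: P5@Q2 runs 4, rem=0, completes. Q0=[] Q1=[] Q2=[]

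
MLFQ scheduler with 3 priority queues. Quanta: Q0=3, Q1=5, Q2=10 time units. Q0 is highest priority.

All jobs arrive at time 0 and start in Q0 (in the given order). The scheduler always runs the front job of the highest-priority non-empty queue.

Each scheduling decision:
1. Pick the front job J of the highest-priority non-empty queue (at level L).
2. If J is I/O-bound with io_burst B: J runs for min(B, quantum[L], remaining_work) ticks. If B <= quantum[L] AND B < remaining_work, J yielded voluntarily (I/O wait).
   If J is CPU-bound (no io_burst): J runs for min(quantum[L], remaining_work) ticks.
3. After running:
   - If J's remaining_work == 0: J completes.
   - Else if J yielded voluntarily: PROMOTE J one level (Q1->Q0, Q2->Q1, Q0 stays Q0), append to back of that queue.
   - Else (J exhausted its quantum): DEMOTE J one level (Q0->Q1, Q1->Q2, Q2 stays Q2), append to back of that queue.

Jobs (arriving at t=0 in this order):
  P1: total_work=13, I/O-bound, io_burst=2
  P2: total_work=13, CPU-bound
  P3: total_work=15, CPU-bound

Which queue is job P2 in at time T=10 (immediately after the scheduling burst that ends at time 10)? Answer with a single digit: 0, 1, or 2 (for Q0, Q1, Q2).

Answer: 1

Derivation:
t=0-2: P1@Q0 runs 2, rem=11, I/O yield, promote→Q0. Q0=[P2,P3,P1] Q1=[] Q2=[]
t=2-5: P2@Q0 runs 3, rem=10, quantum used, demote→Q1. Q0=[P3,P1] Q1=[P2] Q2=[]
t=5-8: P3@Q0 runs 3, rem=12, quantum used, demote→Q1. Q0=[P1] Q1=[P2,P3] Q2=[]
t=8-10: P1@Q0 runs 2, rem=9, I/O yield, promote→Q0. Q0=[P1] Q1=[P2,P3] Q2=[]
t=10-12: P1@Q0 runs 2, rem=7, I/O yield, promote→Q0. Q0=[P1] Q1=[P2,P3] Q2=[]
t=12-14: P1@Q0 runs 2, rem=5, I/O yield, promote→Q0. Q0=[P1] Q1=[P2,P3] Q2=[]
t=14-16: P1@Q0 runs 2, rem=3, I/O yield, promote→Q0. Q0=[P1] Q1=[P2,P3] Q2=[]
t=16-18: P1@Q0 runs 2, rem=1, I/O yield, promote→Q0. Q0=[P1] Q1=[P2,P3] Q2=[]
t=18-19: P1@Q0 runs 1, rem=0, completes. Q0=[] Q1=[P2,P3] Q2=[]
t=19-24: P2@Q1 runs 5, rem=5, quantum used, demote→Q2. Q0=[] Q1=[P3] Q2=[P2]
t=24-29: P3@Q1 runs 5, rem=7, quantum used, demote→Q2. Q0=[] Q1=[] Q2=[P2,P3]
t=29-34: P2@Q2 runs 5, rem=0, completes. Q0=[] Q1=[] Q2=[P3]
t=34-41: P3@Q2 runs 7, rem=0, completes. Q0=[] Q1=[] Q2=[]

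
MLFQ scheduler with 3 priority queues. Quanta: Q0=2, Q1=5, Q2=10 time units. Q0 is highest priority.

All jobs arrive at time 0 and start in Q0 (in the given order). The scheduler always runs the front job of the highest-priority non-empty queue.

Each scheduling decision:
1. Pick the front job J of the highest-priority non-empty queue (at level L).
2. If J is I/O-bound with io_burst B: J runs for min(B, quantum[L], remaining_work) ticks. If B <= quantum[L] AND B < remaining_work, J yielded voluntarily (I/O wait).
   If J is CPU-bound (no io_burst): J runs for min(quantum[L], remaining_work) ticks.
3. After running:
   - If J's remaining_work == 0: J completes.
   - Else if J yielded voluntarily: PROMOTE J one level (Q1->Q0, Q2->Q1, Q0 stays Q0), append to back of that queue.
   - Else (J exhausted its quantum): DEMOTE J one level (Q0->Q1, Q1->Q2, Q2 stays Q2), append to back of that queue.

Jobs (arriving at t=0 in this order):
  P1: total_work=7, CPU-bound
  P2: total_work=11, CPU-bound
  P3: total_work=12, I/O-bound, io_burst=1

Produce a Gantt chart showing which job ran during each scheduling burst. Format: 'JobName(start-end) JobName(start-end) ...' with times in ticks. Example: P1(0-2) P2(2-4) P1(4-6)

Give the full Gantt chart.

Answer: P1(0-2) P2(2-4) P3(4-5) P3(5-6) P3(6-7) P3(7-8) P3(8-9) P3(9-10) P3(10-11) P3(11-12) P3(12-13) P3(13-14) P3(14-15) P3(15-16) P1(16-21) P2(21-26) P2(26-30)

Derivation:
t=0-2: P1@Q0 runs 2, rem=5, quantum used, demote→Q1. Q0=[P2,P3] Q1=[P1] Q2=[]
t=2-4: P2@Q0 runs 2, rem=9, quantum used, demote→Q1. Q0=[P3] Q1=[P1,P2] Q2=[]
t=4-5: P3@Q0 runs 1, rem=11, I/O yield, promote→Q0. Q0=[P3] Q1=[P1,P2] Q2=[]
t=5-6: P3@Q0 runs 1, rem=10, I/O yield, promote→Q0. Q0=[P3] Q1=[P1,P2] Q2=[]
t=6-7: P3@Q0 runs 1, rem=9, I/O yield, promote→Q0. Q0=[P3] Q1=[P1,P2] Q2=[]
t=7-8: P3@Q0 runs 1, rem=8, I/O yield, promote→Q0. Q0=[P3] Q1=[P1,P2] Q2=[]
t=8-9: P3@Q0 runs 1, rem=7, I/O yield, promote→Q0. Q0=[P3] Q1=[P1,P2] Q2=[]
t=9-10: P3@Q0 runs 1, rem=6, I/O yield, promote→Q0. Q0=[P3] Q1=[P1,P2] Q2=[]
t=10-11: P3@Q0 runs 1, rem=5, I/O yield, promote→Q0. Q0=[P3] Q1=[P1,P2] Q2=[]
t=11-12: P3@Q0 runs 1, rem=4, I/O yield, promote→Q0. Q0=[P3] Q1=[P1,P2] Q2=[]
t=12-13: P3@Q0 runs 1, rem=3, I/O yield, promote→Q0. Q0=[P3] Q1=[P1,P2] Q2=[]
t=13-14: P3@Q0 runs 1, rem=2, I/O yield, promote→Q0. Q0=[P3] Q1=[P1,P2] Q2=[]
t=14-15: P3@Q0 runs 1, rem=1, I/O yield, promote→Q0. Q0=[P3] Q1=[P1,P2] Q2=[]
t=15-16: P3@Q0 runs 1, rem=0, completes. Q0=[] Q1=[P1,P2] Q2=[]
t=16-21: P1@Q1 runs 5, rem=0, completes. Q0=[] Q1=[P2] Q2=[]
t=21-26: P2@Q1 runs 5, rem=4, quantum used, demote→Q2. Q0=[] Q1=[] Q2=[P2]
t=26-30: P2@Q2 runs 4, rem=0, completes. Q0=[] Q1=[] Q2=[]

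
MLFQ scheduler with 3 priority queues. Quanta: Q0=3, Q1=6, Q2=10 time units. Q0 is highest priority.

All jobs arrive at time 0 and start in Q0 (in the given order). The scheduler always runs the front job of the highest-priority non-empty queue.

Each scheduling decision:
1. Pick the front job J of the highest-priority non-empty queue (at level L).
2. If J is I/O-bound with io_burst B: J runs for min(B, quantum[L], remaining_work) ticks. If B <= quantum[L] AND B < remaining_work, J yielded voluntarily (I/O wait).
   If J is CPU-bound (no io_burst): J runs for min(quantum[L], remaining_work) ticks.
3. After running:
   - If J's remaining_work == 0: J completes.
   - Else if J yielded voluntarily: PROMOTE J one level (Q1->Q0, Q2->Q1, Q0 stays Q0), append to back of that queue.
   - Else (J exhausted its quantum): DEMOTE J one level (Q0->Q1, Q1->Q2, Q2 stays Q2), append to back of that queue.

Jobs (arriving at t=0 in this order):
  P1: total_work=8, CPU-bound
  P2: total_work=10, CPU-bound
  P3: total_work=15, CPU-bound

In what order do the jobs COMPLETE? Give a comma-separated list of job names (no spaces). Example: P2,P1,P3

Answer: P1,P2,P3

Derivation:
t=0-3: P1@Q0 runs 3, rem=5, quantum used, demote→Q1. Q0=[P2,P3] Q1=[P1] Q2=[]
t=3-6: P2@Q0 runs 3, rem=7, quantum used, demote→Q1. Q0=[P3] Q1=[P1,P2] Q2=[]
t=6-9: P3@Q0 runs 3, rem=12, quantum used, demote→Q1. Q0=[] Q1=[P1,P2,P3] Q2=[]
t=9-14: P1@Q1 runs 5, rem=0, completes. Q0=[] Q1=[P2,P3] Q2=[]
t=14-20: P2@Q1 runs 6, rem=1, quantum used, demote→Q2. Q0=[] Q1=[P3] Q2=[P2]
t=20-26: P3@Q1 runs 6, rem=6, quantum used, demote→Q2. Q0=[] Q1=[] Q2=[P2,P3]
t=26-27: P2@Q2 runs 1, rem=0, completes. Q0=[] Q1=[] Q2=[P3]
t=27-33: P3@Q2 runs 6, rem=0, completes. Q0=[] Q1=[] Q2=[]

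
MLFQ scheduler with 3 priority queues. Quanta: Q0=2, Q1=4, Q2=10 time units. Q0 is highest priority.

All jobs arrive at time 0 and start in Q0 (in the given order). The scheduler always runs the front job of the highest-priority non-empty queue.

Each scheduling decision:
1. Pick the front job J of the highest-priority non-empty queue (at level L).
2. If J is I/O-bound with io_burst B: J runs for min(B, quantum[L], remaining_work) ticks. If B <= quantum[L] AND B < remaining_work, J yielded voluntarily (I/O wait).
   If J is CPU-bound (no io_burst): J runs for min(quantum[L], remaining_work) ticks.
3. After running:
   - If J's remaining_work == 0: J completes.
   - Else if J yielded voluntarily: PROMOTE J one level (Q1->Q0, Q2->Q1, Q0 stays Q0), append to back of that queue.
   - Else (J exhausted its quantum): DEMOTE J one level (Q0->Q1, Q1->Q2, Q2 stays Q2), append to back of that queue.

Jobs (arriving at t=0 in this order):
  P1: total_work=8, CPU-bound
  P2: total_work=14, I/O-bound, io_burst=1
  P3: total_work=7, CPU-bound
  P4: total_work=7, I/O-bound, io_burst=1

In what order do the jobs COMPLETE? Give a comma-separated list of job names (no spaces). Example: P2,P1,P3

Answer: P4,P2,P1,P3

Derivation:
t=0-2: P1@Q0 runs 2, rem=6, quantum used, demote→Q1. Q0=[P2,P3,P4] Q1=[P1] Q2=[]
t=2-3: P2@Q0 runs 1, rem=13, I/O yield, promote→Q0. Q0=[P3,P4,P2] Q1=[P1] Q2=[]
t=3-5: P3@Q0 runs 2, rem=5, quantum used, demote→Q1. Q0=[P4,P2] Q1=[P1,P3] Q2=[]
t=5-6: P4@Q0 runs 1, rem=6, I/O yield, promote→Q0. Q0=[P2,P4] Q1=[P1,P3] Q2=[]
t=6-7: P2@Q0 runs 1, rem=12, I/O yield, promote→Q0. Q0=[P4,P2] Q1=[P1,P3] Q2=[]
t=7-8: P4@Q0 runs 1, rem=5, I/O yield, promote→Q0. Q0=[P2,P4] Q1=[P1,P3] Q2=[]
t=8-9: P2@Q0 runs 1, rem=11, I/O yield, promote→Q0. Q0=[P4,P2] Q1=[P1,P3] Q2=[]
t=9-10: P4@Q0 runs 1, rem=4, I/O yield, promote→Q0. Q0=[P2,P4] Q1=[P1,P3] Q2=[]
t=10-11: P2@Q0 runs 1, rem=10, I/O yield, promote→Q0. Q0=[P4,P2] Q1=[P1,P3] Q2=[]
t=11-12: P4@Q0 runs 1, rem=3, I/O yield, promote→Q0. Q0=[P2,P4] Q1=[P1,P3] Q2=[]
t=12-13: P2@Q0 runs 1, rem=9, I/O yield, promote→Q0. Q0=[P4,P2] Q1=[P1,P3] Q2=[]
t=13-14: P4@Q0 runs 1, rem=2, I/O yield, promote→Q0. Q0=[P2,P4] Q1=[P1,P3] Q2=[]
t=14-15: P2@Q0 runs 1, rem=8, I/O yield, promote→Q0. Q0=[P4,P2] Q1=[P1,P3] Q2=[]
t=15-16: P4@Q0 runs 1, rem=1, I/O yield, promote→Q0. Q0=[P2,P4] Q1=[P1,P3] Q2=[]
t=16-17: P2@Q0 runs 1, rem=7, I/O yield, promote→Q0. Q0=[P4,P2] Q1=[P1,P3] Q2=[]
t=17-18: P4@Q0 runs 1, rem=0, completes. Q0=[P2] Q1=[P1,P3] Q2=[]
t=18-19: P2@Q0 runs 1, rem=6, I/O yield, promote→Q0. Q0=[P2] Q1=[P1,P3] Q2=[]
t=19-20: P2@Q0 runs 1, rem=5, I/O yield, promote→Q0. Q0=[P2] Q1=[P1,P3] Q2=[]
t=20-21: P2@Q0 runs 1, rem=4, I/O yield, promote→Q0. Q0=[P2] Q1=[P1,P3] Q2=[]
t=21-22: P2@Q0 runs 1, rem=3, I/O yield, promote→Q0. Q0=[P2] Q1=[P1,P3] Q2=[]
t=22-23: P2@Q0 runs 1, rem=2, I/O yield, promote→Q0. Q0=[P2] Q1=[P1,P3] Q2=[]
t=23-24: P2@Q0 runs 1, rem=1, I/O yield, promote→Q0. Q0=[P2] Q1=[P1,P3] Q2=[]
t=24-25: P2@Q0 runs 1, rem=0, completes. Q0=[] Q1=[P1,P3] Q2=[]
t=25-29: P1@Q1 runs 4, rem=2, quantum used, demote→Q2. Q0=[] Q1=[P3] Q2=[P1]
t=29-33: P3@Q1 runs 4, rem=1, quantum used, demote→Q2. Q0=[] Q1=[] Q2=[P1,P3]
t=33-35: P1@Q2 runs 2, rem=0, completes. Q0=[] Q1=[] Q2=[P3]
t=35-36: P3@Q2 runs 1, rem=0, completes. Q0=[] Q1=[] Q2=[]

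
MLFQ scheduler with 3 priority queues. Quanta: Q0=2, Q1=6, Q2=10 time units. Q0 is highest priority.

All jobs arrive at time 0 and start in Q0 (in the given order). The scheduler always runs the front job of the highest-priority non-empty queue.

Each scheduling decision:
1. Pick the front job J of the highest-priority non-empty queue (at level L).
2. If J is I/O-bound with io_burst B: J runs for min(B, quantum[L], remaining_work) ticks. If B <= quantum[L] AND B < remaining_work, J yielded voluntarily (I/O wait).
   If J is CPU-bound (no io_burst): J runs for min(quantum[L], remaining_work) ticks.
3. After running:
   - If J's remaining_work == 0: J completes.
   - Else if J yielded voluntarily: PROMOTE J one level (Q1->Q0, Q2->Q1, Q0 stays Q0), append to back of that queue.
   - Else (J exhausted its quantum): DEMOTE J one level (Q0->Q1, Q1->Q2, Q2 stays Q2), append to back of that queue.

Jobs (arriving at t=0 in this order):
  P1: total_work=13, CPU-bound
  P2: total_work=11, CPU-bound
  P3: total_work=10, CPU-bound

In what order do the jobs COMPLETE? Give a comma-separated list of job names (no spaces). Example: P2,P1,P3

t=0-2: P1@Q0 runs 2, rem=11, quantum used, demote→Q1. Q0=[P2,P3] Q1=[P1] Q2=[]
t=2-4: P2@Q0 runs 2, rem=9, quantum used, demote→Q1. Q0=[P3] Q1=[P1,P2] Q2=[]
t=4-6: P3@Q0 runs 2, rem=8, quantum used, demote→Q1. Q0=[] Q1=[P1,P2,P3] Q2=[]
t=6-12: P1@Q1 runs 6, rem=5, quantum used, demote→Q2. Q0=[] Q1=[P2,P3] Q2=[P1]
t=12-18: P2@Q1 runs 6, rem=3, quantum used, demote→Q2. Q0=[] Q1=[P3] Q2=[P1,P2]
t=18-24: P3@Q1 runs 6, rem=2, quantum used, demote→Q2. Q0=[] Q1=[] Q2=[P1,P2,P3]
t=24-29: P1@Q2 runs 5, rem=0, completes. Q0=[] Q1=[] Q2=[P2,P3]
t=29-32: P2@Q2 runs 3, rem=0, completes. Q0=[] Q1=[] Q2=[P3]
t=32-34: P3@Q2 runs 2, rem=0, completes. Q0=[] Q1=[] Q2=[]

Answer: P1,P2,P3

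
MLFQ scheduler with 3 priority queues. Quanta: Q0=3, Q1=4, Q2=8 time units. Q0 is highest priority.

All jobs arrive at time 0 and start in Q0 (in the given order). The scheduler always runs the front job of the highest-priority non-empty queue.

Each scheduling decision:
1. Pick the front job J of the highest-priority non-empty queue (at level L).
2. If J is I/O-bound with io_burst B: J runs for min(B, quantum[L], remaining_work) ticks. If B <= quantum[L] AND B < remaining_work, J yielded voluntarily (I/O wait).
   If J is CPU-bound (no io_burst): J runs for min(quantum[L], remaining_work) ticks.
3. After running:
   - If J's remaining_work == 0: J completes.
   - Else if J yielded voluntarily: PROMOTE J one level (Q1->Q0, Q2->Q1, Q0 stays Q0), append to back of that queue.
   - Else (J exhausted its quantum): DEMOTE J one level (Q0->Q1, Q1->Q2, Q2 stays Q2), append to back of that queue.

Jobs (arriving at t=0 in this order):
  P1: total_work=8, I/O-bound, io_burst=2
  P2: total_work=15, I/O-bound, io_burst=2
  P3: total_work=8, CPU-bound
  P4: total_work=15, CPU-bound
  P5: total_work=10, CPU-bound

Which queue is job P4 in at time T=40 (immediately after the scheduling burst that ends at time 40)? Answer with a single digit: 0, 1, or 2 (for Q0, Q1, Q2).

Answer: 2

Derivation:
t=0-2: P1@Q0 runs 2, rem=6, I/O yield, promote→Q0. Q0=[P2,P3,P4,P5,P1] Q1=[] Q2=[]
t=2-4: P2@Q0 runs 2, rem=13, I/O yield, promote→Q0. Q0=[P3,P4,P5,P1,P2] Q1=[] Q2=[]
t=4-7: P3@Q0 runs 3, rem=5, quantum used, demote→Q1. Q0=[P4,P5,P1,P2] Q1=[P3] Q2=[]
t=7-10: P4@Q0 runs 3, rem=12, quantum used, demote→Q1. Q0=[P5,P1,P2] Q1=[P3,P4] Q2=[]
t=10-13: P5@Q0 runs 3, rem=7, quantum used, demote→Q1. Q0=[P1,P2] Q1=[P3,P4,P5] Q2=[]
t=13-15: P1@Q0 runs 2, rem=4, I/O yield, promote→Q0. Q0=[P2,P1] Q1=[P3,P4,P5] Q2=[]
t=15-17: P2@Q0 runs 2, rem=11, I/O yield, promote→Q0. Q0=[P1,P2] Q1=[P3,P4,P5] Q2=[]
t=17-19: P1@Q0 runs 2, rem=2, I/O yield, promote→Q0. Q0=[P2,P1] Q1=[P3,P4,P5] Q2=[]
t=19-21: P2@Q0 runs 2, rem=9, I/O yield, promote→Q0. Q0=[P1,P2] Q1=[P3,P4,P5] Q2=[]
t=21-23: P1@Q0 runs 2, rem=0, completes. Q0=[P2] Q1=[P3,P4,P5] Q2=[]
t=23-25: P2@Q0 runs 2, rem=7, I/O yield, promote→Q0. Q0=[P2] Q1=[P3,P4,P5] Q2=[]
t=25-27: P2@Q0 runs 2, rem=5, I/O yield, promote→Q0. Q0=[P2] Q1=[P3,P4,P5] Q2=[]
t=27-29: P2@Q0 runs 2, rem=3, I/O yield, promote→Q0. Q0=[P2] Q1=[P3,P4,P5] Q2=[]
t=29-31: P2@Q0 runs 2, rem=1, I/O yield, promote→Q0. Q0=[P2] Q1=[P3,P4,P5] Q2=[]
t=31-32: P2@Q0 runs 1, rem=0, completes. Q0=[] Q1=[P3,P4,P5] Q2=[]
t=32-36: P3@Q1 runs 4, rem=1, quantum used, demote→Q2. Q0=[] Q1=[P4,P5] Q2=[P3]
t=36-40: P4@Q1 runs 4, rem=8, quantum used, demote→Q2. Q0=[] Q1=[P5] Q2=[P3,P4]
t=40-44: P5@Q1 runs 4, rem=3, quantum used, demote→Q2. Q0=[] Q1=[] Q2=[P3,P4,P5]
t=44-45: P3@Q2 runs 1, rem=0, completes. Q0=[] Q1=[] Q2=[P4,P5]
t=45-53: P4@Q2 runs 8, rem=0, completes. Q0=[] Q1=[] Q2=[P5]
t=53-56: P5@Q2 runs 3, rem=0, completes. Q0=[] Q1=[] Q2=[]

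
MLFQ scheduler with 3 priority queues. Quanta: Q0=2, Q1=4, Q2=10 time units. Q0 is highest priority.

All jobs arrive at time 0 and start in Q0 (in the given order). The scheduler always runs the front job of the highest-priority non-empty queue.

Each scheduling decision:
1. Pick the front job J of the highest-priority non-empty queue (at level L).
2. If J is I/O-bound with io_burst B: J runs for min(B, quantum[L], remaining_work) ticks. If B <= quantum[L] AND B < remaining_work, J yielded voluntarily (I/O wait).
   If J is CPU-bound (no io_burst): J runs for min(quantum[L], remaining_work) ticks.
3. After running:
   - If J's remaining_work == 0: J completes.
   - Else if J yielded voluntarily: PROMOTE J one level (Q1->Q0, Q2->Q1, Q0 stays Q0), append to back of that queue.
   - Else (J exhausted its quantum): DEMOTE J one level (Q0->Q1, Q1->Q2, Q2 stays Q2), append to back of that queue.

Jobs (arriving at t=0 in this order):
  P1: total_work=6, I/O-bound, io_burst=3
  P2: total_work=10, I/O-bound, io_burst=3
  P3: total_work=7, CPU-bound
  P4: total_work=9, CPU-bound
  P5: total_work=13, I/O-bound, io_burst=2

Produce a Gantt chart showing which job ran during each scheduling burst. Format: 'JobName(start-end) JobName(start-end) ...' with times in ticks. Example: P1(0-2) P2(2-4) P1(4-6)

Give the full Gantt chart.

Answer: P1(0-2) P2(2-4) P3(4-6) P4(6-8) P5(8-10) P5(10-12) P5(12-14) P5(14-16) P5(16-18) P5(18-20) P5(20-21) P1(21-24) P1(24-25) P2(25-28) P2(28-30) P3(30-34) P4(34-38) P2(38-41) P3(41-42) P4(42-45)

Derivation:
t=0-2: P1@Q0 runs 2, rem=4, quantum used, demote→Q1. Q0=[P2,P3,P4,P5] Q1=[P1] Q2=[]
t=2-4: P2@Q0 runs 2, rem=8, quantum used, demote→Q1. Q0=[P3,P4,P5] Q1=[P1,P2] Q2=[]
t=4-6: P3@Q0 runs 2, rem=5, quantum used, demote→Q1. Q0=[P4,P5] Q1=[P1,P2,P3] Q2=[]
t=6-8: P4@Q0 runs 2, rem=7, quantum used, demote→Q1. Q0=[P5] Q1=[P1,P2,P3,P4] Q2=[]
t=8-10: P5@Q0 runs 2, rem=11, I/O yield, promote→Q0. Q0=[P5] Q1=[P1,P2,P3,P4] Q2=[]
t=10-12: P5@Q0 runs 2, rem=9, I/O yield, promote→Q0. Q0=[P5] Q1=[P1,P2,P3,P4] Q2=[]
t=12-14: P5@Q0 runs 2, rem=7, I/O yield, promote→Q0. Q0=[P5] Q1=[P1,P2,P3,P4] Q2=[]
t=14-16: P5@Q0 runs 2, rem=5, I/O yield, promote→Q0. Q0=[P5] Q1=[P1,P2,P3,P4] Q2=[]
t=16-18: P5@Q0 runs 2, rem=3, I/O yield, promote→Q0. Q0=[P5] Q1=[P1,P2,P3,P4] Q2=[]
t=18-20: P5@Q0 runs 2, rem=1, I/O yield, promote→Q0. Q0=[P5] Q1=[P1,P2,P3,P4] Q2=[]
t=20-21: P5@Q0 runs 1, rem=0, completes. Q0=[] Q1=[P1,P2,P3,P4] Q2=[]
t=21-24: P1@Q1 runs 3, rem=1, I/O yield, promote→Q0. Q0=[P1] Q1=[P2,P3,P4] Q2=[]
t=24-25: P1@Q0 runs 1, rem=0, completes. Q0=[] Q1=[P2,P3,P4] Q2=[]
t=25-28: P2@Q1 runs 3, rem=5, I/O yield, promote→Q0. Q0=[P2] Q1=[P3,P4] Q2=[]
t=28-30: P2@Q0 runs 2, rem=3, quantum used, demote→Q1. Q0=[] Q1=[P3,P4,P2] Q2=[]
t=30-34: P3@Q1 runs 4, rem=1, quantum used, demote→Q2. Q0=[] Q1=[P4,P2] Q2=[P3]
t=34-38: P4@Q1 runs 4, rem=3, quantum used, demote→Q2. Q0=[] Q1=[P2] Q2=[P3,P4]
t=38-41: P2@Q1 runs 3, rem=0, completes. Q0=[] Q1=[] Q2=[P3,P4]
t=41-42: P3@Q2 runs 1, rem=0, completes. Q0=[] Q1=[] Q2=[P4]
t=42-45: P4@Q2 runs 3, rem=0, completes. Q0=[] Q1=[] Q2=[]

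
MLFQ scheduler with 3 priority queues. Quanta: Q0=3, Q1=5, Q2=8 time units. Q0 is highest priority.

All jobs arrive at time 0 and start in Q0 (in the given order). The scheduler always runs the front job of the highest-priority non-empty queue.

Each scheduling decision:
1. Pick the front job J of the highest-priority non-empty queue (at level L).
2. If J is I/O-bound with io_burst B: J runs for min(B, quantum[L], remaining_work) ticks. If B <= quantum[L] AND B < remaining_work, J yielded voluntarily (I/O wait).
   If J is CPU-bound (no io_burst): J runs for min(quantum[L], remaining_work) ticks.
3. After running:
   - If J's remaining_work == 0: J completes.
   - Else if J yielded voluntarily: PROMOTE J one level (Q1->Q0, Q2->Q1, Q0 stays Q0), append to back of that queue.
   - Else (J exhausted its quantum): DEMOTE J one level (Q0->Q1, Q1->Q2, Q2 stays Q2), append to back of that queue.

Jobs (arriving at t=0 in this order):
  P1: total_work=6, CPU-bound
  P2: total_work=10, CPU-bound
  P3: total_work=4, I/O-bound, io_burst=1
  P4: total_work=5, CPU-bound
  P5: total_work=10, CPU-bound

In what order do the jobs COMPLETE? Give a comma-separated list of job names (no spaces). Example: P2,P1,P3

t=0-3: P1@Q0 runs 3, rem=3, quantum used, demote→Q1. Q0=[P2,P3,P4,P5] Q1=[P1] Q2=[]
t=3-6: P2@Q0 runs 3, rem=7, quantum used, demote→Q1. Q0=[P3,P4,P5] Q1=[P1,P2] Q2=[]
t=6-7: P3@Q0 runs 1, rem=3, I/O yield, promote→Q0. Q0=[P4,P5,P3] Q1=[P1,P2] Q2=[]
t=7-10: P4@Q0 runs 3, rem=2, quantum used, demote→Q1. Q0=[P5,P3] Q1=[P1,P2,P4] Q2=[]
t=10-13: P5@Q0 runs 3, rem=7, quantum used, demote→Q1. Q0=[P3] Q1=[P1,P2,P4,P5] Q2=[]
t=13-14: P3@Q0 runs 1, rem=2, I/O yield, promote→Q0. Q0=[P3] Q1=[P1,P2,P4,P5] Q2=[]
t=14-15: P3@Q0 runs 1, rem=1, I/O yield, promote→Q0. Q0=[P3] Q1=[P1,P2,P4,P5] Q2=[]
t=15-16: P3@Q0 runs 1, rem=0, completes. Q0=[] Q1=[P1,P2,P4,P5] Q2=[]
t=16-19: P1@Q1 runs 3, rem=0, completes. Q0=[] Q1=[P2,P4,P5] Q2=[]
t=19-24: P2@Q1 runs 5, rem=2, quantum used, demote→Q2. Q0=[] Q1=[P4,P5] Q2=[P2]
t=24-26: P4@Q1 runs 2, rem=0, completes. Q0=[] Q1=[P5] Q2=[P2]
t=26-31: P5@Q1 runs 5, rem=2, quantum used, demote→Q2. Q0=[] Q1=[] Q2=[P2,P5]
t=31-33: P2@Q2 runs 2, rem=0, completes. Q0=[] Q1=[] Q2=[P5]
t=33-35: P5@Q2 runs 2, rem=0, completes. Q0=[] Q1=[] Q2=[]

Answer: P3,P1,P4,P2,P5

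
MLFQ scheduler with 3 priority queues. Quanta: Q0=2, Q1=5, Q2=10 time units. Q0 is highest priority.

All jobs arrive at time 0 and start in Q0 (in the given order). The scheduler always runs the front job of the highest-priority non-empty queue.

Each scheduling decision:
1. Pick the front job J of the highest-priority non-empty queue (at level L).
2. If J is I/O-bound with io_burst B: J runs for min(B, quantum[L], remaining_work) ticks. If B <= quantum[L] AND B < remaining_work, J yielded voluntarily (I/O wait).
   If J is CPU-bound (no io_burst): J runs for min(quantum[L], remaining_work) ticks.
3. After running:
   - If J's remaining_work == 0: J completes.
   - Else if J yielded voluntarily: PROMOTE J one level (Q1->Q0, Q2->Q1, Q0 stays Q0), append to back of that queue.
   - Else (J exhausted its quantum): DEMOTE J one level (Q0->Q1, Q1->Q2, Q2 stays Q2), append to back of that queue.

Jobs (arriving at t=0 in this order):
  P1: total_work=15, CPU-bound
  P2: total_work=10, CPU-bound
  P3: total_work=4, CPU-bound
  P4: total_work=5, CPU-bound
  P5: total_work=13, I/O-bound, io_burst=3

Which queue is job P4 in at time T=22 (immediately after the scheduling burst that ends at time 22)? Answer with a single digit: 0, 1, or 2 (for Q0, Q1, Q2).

t=0-2: P1@Q0 runs 2, rem=13, quantum used, demote→Q1. Q0=[P2,P3,P4,P5] Q1=[P1] Q2=[]
t=2-4: P2@Q0 runs 2, rem=8, quantum used, demote→Q1. Q0=[P3,P4,P5] Q1=[P1,P2] Q2=[]
t=4-6: P3@Q0 runs 2, rem=2, quantum used, demote→Q1. Q0=[P4,P5] Q1=[P1,P2,P3] Q2=[]
t=6-8: P4@Q0 runs 2, rem=3, quantum used, demote→Q1. Q0=[P5] Q1=[P1,P2,P3,P4] Q2=[]
t=8-10: P5@Q0 runs 2, rem=11, quantum used, demote→Q1. Q0=[] Q1=[P1,P2,P3,P4,P5] Q2=[]
t=10-15: P1@Q1 runs 5, rem=8, quantum used, demote→Q2. Q0=[] Q1=[P2,P3,P4,P5] Q2=[P1]
t=15-20: P2@Q1 runs 5, rem=3, quantum used, demote→Q2. Q0=[] Q1=[P3,P4,P5] Q2=[P1,P2]
t=20-22: P3@Q1 runs 2, rem=0, completes. Q0=[] Q1=[P4,P5] Q2=[P1,P2]
t=22-25: P4@Q1 runs 3, rem=0, completes. Q0=[] Q1=[P5] Q2=[P1,P2]
t=25-28: P5@Q1 runs 3, rem=8, I/O yield, promote→Q0. Q0=[P5] Q1=[] Q2=[P1,P2]
t=28-30: P5@Q0 runs 2, rem=6, quantum used, demote→Q1. Q0=[] Q1=[P5] Q2=[P1,P2]
t=30-33: P5@Q1 runs 3, rem=3, I/O yield, promote→Q0. Q0=[P5] Q1=[] Q2=[P1,P2]
t=33-35: P5@Q0 runs 2, rem=1, quantum used, demote→Q1. Q0=[] Q1=[P5] Q2=[P1,P2]
t=35-36: P5@Q1 runs 1, rem=0, completes. Q0=[] Q1=[] Q2=[P1,P2]
t=36-44: P1@Q2 runs 8, rem=0, completes. Q0=[] Q1=[] Q2=[P2]
t=44-47: P2@Q2 runs 3, rem=0, completes. Q0=[] Q1=[] Q2=[]

Answer: 1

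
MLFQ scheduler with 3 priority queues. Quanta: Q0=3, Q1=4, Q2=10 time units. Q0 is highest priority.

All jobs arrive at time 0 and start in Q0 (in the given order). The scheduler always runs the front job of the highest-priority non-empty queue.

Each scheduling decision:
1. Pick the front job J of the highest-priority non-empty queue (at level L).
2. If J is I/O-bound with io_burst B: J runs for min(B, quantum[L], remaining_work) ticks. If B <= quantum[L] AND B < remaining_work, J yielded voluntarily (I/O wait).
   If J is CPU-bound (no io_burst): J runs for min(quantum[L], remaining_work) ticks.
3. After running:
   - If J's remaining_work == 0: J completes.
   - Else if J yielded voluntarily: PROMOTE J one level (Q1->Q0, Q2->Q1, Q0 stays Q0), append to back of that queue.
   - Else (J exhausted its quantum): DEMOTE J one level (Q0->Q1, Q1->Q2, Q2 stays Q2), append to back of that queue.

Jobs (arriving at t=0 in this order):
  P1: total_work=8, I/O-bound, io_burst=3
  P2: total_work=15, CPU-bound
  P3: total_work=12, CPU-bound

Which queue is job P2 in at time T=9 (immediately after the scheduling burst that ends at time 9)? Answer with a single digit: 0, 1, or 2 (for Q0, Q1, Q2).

t=0-3: P1@Q0 runs 3, rem=5, I/O yield, promote→Q0. Q0=[P2,P3,P1] Q1=[] Q2=[]
t=3-6: P2@Q0 runs 3, rem=12, quantum used, demote→Q1. Q0=[P3,P1] Q1=[P2] Q2=[]
t=6-9: P3@Q0 runs 3, rem=9, quantum used, demote→Q1. Q0=[P1] Q1=[P2,P3] Q2=[]
t=9-12: P1@Q0 runs 3, rem=2, I/O yield, promote→Q0. Q0=[P1] Q1=[P2,P3] Q2=[]
t=12-14: P1@Q0 runs 2, rem=0, completes. Q0=[] Q1=[P2,P3] Q2=[]
t=14-18: P2@Q1 runs 4, rem=8, quantum used, demote→Q2. Q0=[] Q1=[P3] Q2=[P2]
t=18-22: P3@Q1 runs 4, rem=5, quantum used, demote→Q2. Q0=[] Q1=[] Q2=[P2,P3]
t=22-30: P2@Q2 runs 8, rem=0, completes. Q0=[] Q1=[] Q2=[P3]
t=30-35: P3@Q2 runs 5, rem=0, completes. Q0=[] Q1=[] Q2=[]

Answer: 1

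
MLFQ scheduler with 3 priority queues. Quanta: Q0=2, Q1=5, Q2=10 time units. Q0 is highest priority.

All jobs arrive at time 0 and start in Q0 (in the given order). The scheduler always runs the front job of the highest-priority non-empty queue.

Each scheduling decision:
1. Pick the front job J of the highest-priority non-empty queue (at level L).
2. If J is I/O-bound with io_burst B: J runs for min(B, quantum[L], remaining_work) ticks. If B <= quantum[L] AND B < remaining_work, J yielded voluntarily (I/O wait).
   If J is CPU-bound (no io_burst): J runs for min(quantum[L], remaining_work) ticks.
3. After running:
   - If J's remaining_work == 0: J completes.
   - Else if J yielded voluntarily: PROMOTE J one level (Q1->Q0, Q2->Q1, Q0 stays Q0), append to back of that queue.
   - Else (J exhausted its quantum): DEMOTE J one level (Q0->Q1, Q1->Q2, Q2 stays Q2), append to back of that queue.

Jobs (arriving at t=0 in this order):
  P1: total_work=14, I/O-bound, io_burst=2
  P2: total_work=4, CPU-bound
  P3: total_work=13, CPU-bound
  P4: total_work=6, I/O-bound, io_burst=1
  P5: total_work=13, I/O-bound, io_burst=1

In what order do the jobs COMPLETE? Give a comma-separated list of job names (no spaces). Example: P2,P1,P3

t=0-2: P1@Q0 runs 2, rem=12, I/O yield, promote→Q0. Q0=[P2,P3,P4,P5,P1] Q1=[] Q2=[]
t=2-4: P2@Q0 runs 2, rem=2, quantum used, demote→Q1. Q0=[P3,P4,P5,P1] Q1=[P2] Q2=[]
t=4-6: P3@Q0 runs 2, rem=11, quantum used, demote→Q1. Q0=[P4,P5,P1] Q1=[P2,P3] Q2=[]
t=6-7: P4@Q0 runs 1, rem=5, I/O yield, promote→Q0. Q0=[P5,P1,P4] Q1=[P2,P3] Q2=[]
t=7-8: P5@Q0 runs 1, rem=12, I/O yield, promote→Q0. Q0=[P1,P4,P5] Q1=[P2,P3] Q2=[]
t=8-10: P1@Q0 runs 2, rem=10, I/O yield, promote→Q0. Q0=[P4,P5,P1] Q1=[P2,P3] Q2=[]
t=10-11: P4@Q0 runs 1, rem=4, I/O yield, promote→Q0. Q0=[P5,P1,P4] Q1=[P2,P3] Q2=[]
t=11-12: P5@Q0 runs 1, rem=11, I/O yield, promote→Q0. Q0=[P1,P4,P5] Q1=[P2,P3] Q2=[]
t=12-14: P1@Q0 runs 2, rem=8, I/O yield, promote→Q0. Q0=[P4,P5,P1] Q1=[P2,P3] Q2=[]
t=14-15: P4@Q0 runs 1, rem=3, I/O yield, promote→Q0. Q0=[P5,P1,P4] Q1=[P2,P3] Q2=[]
t=15-16: P5@Q0 runs 1, rem=10, I/O yield, promote→Q0. Q0=[P1,P4,P5] Q1=[P2,P3] Q2=[]
t=16-18: P1@Q0 runs 2, rem=6, I/O yield, promote→Q0. Q0=[P4,P5,P1] Q1=[P2,P3] Q2=[]
t=18-19: P4@Q0 runs 1, rem=2, I/O yield, promote→Q0. Q0=[P5,P1,P4] Q1=[P2,P3] Q2=[]
t=19-20: P5@Q0 runs 1, rem=9, I/O yield, promote→Q0. Q0=[P1,P4,P5] Q1=[P2,P3] Q2=[]
t=20-22: P1@Q0 runs 2, rem=4, I/O yield, promote→Q0. Q0=[P4,P5,P1] Q1=[P2,P3] Q2=[]
t=22-23: P4@Q0 runs 1, rem=1, I/O yield, promote→Q0. Q0=[P5,P1,P4] Q1=[P2,P3] Q2=[]
t=23-24: P5@Q0 runs 1, rem=8, I/O yield, promote→Q0. Q0=[P1,P4,P5] Q1=[P2,P3] Q2=[]
t=24-26: P1@Q0 runs 2, rem=2, I/O yield, promote→Q0. Q0=[P4,P5,P1] Q1=[P2,P3] Q2=[]
t=26-27: P4@Q0 runs 1, rem=0, completes. Q0=[P5,P1] Q1=[P2,P3] Q2=[]
t=27-28: P5@Q0 runs 1, rem=7, I/O yield, promote→Q0. Q0=[P1,P5] Q1=[P2,P3] Q2=[]
t=28-30: P1@Q0 runs 2, rem=0, completes. Q0=[P5] Q1=[P2,P3] Q2=[]
t=30-31: P5@Q0 runs 1, rem=6, I/O yield, promote→Q0. Q0=[P5] Q1=[P2,P3] Q2=[]
t=31-32: P5@Q0 runs 1, rem=5, I/O yield, promote→Q0. Q0=[P5] Q1=[P2,P3] Q2=[]
t=32-33: P5@Q0 runs 1, rem=4, I/O yield, promote→Q0. Q0=[P5] Q1=[P2,P3] Q2=[]
t=33-34: P5@Q0 runs 1, rem=3, I/O yield, promote→Q0. Q0=[P5] Q1=[P2,P3] Q2=[]
t=34-35: P5@Q0 runs 1, rem=2, I/O yield, promote→Q0. Q0=[P5] Q1=[P2,P3] Q2=[]
t=35-36: P5@Q0 runs 1, rem=1, I/O yield, promote→Q0. Q0=[P5] Q1=[P2,P3] Q2=[]
t=36-37: P5@Q0 runs 1, rem=0, completes. Q0=[] Q1=[P2,P3] Q2=[]
t=37-39: P2@Q1 runs 2, rem=0, completes. Q0=[] Q1=[P3] Q2=[]
t=39-44: P3@Q1 runs 5, rem=6, quantum used, demote→Q2. Q0=[] Q1=[] Q2=[P3]
t=44-50: P3@Q2 runs 6, rem=0, completes. Q0=[] Q1=[] Q2=[]

Answer: P4,P1,P5,P2,P3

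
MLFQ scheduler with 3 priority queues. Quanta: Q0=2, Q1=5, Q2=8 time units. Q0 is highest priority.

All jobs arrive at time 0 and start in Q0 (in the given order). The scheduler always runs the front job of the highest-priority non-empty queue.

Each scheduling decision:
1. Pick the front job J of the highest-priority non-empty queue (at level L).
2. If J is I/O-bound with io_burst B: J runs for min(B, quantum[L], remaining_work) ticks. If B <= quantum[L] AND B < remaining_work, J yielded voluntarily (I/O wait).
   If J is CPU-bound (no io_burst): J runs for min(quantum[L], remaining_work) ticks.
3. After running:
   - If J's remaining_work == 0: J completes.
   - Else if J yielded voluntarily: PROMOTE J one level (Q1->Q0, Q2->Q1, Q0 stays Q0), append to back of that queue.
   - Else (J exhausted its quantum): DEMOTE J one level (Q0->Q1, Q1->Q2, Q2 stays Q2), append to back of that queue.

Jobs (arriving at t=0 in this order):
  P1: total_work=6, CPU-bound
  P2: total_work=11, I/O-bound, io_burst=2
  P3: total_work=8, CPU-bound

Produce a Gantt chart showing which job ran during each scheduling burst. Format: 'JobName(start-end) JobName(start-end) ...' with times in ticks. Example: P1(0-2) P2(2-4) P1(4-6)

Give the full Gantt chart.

t=0-2: P1@Q0 runs 2, rem=4, quantum used, demote→Q1. Q0=[P2,P3] Q1=[P1] Q2=[]
t=2-4: P2@Q0 runs 2, rem=9, I/O yield, promote→Q0. Q0=[P3,P2] Q1=[P1] Q2=[]
t=4-6: P3@Q0 runs 2, rem=6, quantum used, demote→Q1. Q0=[P2] Q1=[P1,P3] Q2=[]
t=6-8: P2@Q0 runs 2, rem=7, I/O yield, promote→Q0. Q0=[P2] Q1=[P1,P3] Q2=[]
t=8-10: P2@Q0 runs 2, rem=5, I/O yield, promote→Q0. Q0=[P2] Q1=[P1,P3] Q2=[]
t=10-12: P2@Q0 runs 2, rem=3, I/O yield, promote→Q0. Q0=[P2] Q1=[P1,P3] Q2=[]
t=12-14: P2@Q0 runs 2, rem=1, I/O yield, promote→Q0. Q0=[P2] Q1=[P1,P3] Q2=[]
t=14-15: P2@Q0 runs 1, rem=0, completes. Q0=[] Q1=[P1,P3] Q2=[]
t=15-19: P1@Q1 runs 4, rem=0, completes. Q0=[] Q1=[P3] Q2=[]
t=19-24: P3@Q1 runs 5, rem=1, quantum used, demote→Q2. Q0=[] Q1=[] Q2=[P3]
t=24-25: P3@Q2 runs 1, rem=0, completes. Q0=[] Q1=[] Q2=[]

Answer: P1(0-2) P2(2-4) P3(4-6) P2(6-8) P2(8-10) P2(10-12) P2(12-14) P2(14-15) P1(15-19) P3(19-24) P3(24-25)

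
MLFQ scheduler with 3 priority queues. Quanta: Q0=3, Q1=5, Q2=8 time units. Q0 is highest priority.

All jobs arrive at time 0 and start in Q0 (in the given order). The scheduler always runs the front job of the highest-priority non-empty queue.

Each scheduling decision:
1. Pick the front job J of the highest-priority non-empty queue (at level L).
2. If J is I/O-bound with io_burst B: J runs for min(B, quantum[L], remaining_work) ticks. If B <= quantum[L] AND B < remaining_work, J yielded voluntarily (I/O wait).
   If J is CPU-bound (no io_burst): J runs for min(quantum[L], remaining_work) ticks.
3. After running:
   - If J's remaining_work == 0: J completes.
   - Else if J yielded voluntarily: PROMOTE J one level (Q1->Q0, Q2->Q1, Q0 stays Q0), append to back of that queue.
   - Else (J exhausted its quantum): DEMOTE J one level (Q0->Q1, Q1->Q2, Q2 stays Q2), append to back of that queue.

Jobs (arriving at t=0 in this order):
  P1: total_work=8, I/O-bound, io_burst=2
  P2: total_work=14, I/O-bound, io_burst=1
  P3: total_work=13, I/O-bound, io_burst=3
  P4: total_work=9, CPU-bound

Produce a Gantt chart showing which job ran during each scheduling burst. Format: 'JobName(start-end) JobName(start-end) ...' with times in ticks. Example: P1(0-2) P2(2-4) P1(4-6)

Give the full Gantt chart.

t=0-2: P1@Q0 runs 2, rem=6, I/O yield, promote→Q0. Q0=[P2,P3,P4,P1] Q1=[] Q2=[]
t=2-3: P2@Q0 runs 1, rem=13, I/O yield, promote→Q0. Q0=[P3,P4,P1,P2] Q1=[] Q2=[]
t=3-6: P3@Q0 runs 3, rem=10, I/O yield, promote→Q0. Q0=[P4,P1,P2,P3] Q1=[] Q2=[]
t=6-9: P4@Q0 runs 3, rem=6, quantum used, demote→Q1. Q0=[P1,P2,P3] Q1=[P4] Q2=[]
t=9-11: P1@Q0 runs 2, rem=4, I/O yield, promote→Q0. Q0=[P2,P3,P1] Q1=[P4] Q2=[]
t=11-12: P2@Q0 runs 1, rem=12, I/O yield, promote→Q0. Q0=[P3,P1,P2] Q1=[P4] Q2=[]
t=12-15: P3@Q0 runs 3, rem=7, I/O yield, promote→Q0. Q0=[P1,P2,P3] Q1=[P4] Q2=[]
t=15-17: P1@Q0 runs 2, rem=2, I/O yield, promote→Q0. Q0=[P2,P3,P1] Q1=[P4] Q2=[]
t=17-18: P2@Q0 runs 1, rem=11, I/O yield, promote→Q0. Q0=[P3,P1,P2] Q1=[P4] Q2=[]
t=18-21: P3@Q0 runs 3, rem=4, I/O yield, promote→Q0. Q0=[P1,P2,P3] Q1=[P4] Q2=[]
t=21-23: P1@Q0 runs 2, rem=0, completes. Q0=[P2,P3] Q1=[P4] Q2=[]
t=23-24: P2@Q0 runs 1, rem=10, I/O yield, promote→Q0. Q0=[P3,P2] Q1=[P4] Q2=[]
t=24-27: P3@Q0 runs 3, rem=1, I/O yield, promote→Q0. Q0=[P2,P3] Q1=[P4] Q2=[]
t=27-28: P2@Q0 runs 1, rem=9, I/O yield, promote→Q0. Q0=[P3,P2] Q1=[P4] Q2=[]
t=28-29: P3@Q0 runs 1, rem=0, completes. Q0=[P2] Q1=[P4] Q2=[]
t=29-30: P2@Q0 runs 1, rem=8, I/O yield, promote→Q0. Q0=[P2] Q1=[P4] Q2=[]
t=30-31: P2@Q0 runs 1, rem=7, I/O yield, promote→Q0. Q0=[P2] Q1=[P4] Q2=[]
t=31-32: P2@Q0 runs 1, rem=6, I/O yield, promote→Q0. Q0=[P2] Q1=[P4] Q2=[]
t=32-33: P2@Q0 runs 1, rem=5, I/O yield, promote→Q0. Q0=[P2] Q1=[P4] Q2=[]
t=33-34: P2@Q0 runs 1, rem=4, I/O yield, promote→Q0. Q0=[P2] Q1=[P4] Q2=[]
t=34-35: P2@Q0 runs 1, rem=3, I/O yield, promote→Q0. Q0=[P2] Q1=[P4] Q2=[]
t=35-36: P2@Q0 runs 1, rem=2, I/O yield, promote→Q0. Q0=[P2] Q1=[P4] Q2=[]
t=36-37: P2@Q0 runs 1, rem=1, I/O yield, promote→Q0. Q0=[P2] Q1=[P4] Q2=[]
t=37-38: P2@Q0 runs 1, rem=0, completes. Q0=[] Q1=[P4] Q2=[]
t=38-43: P4@Q1 runs 5, rem=1, quantum used, demote→Q2. Q0=[] Q1=[] Q2=[P4]
t=43-44: P4@Q2 runs 1, rem=0, completes. Q0=[] Q1=[] Q2=[]

Answer: P1(0-2) P2(2-3) P3(3-6) P4(6-9) P1(9-11) P2(11-12) P3(12-15) P1(15-17) P2(17-18) P3(18-21) P1(21-23) P2(23-24) P3(24-27) P2(27-28) P3(28-29) P2(29-30) P2(30-31) P2(31-32) P2(32-33) P2(33-34) P2(34-35) P2(35-36) P2(36-37) P2(37-38) P4(38-43) P4(43-44)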